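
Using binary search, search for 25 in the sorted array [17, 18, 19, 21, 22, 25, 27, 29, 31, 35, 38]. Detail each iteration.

Binary search for 25 in [17, 18, 19, 21, 22, 25, 27, 29, 31, 35, 38]:

lo=0, hi=10, mid=5, arr[mid]=25 -> Found target at index 5!

Binary search finds 25 at index 5 after 1 comparisons. The search repeatedly halves the search space by comparing with the middle element.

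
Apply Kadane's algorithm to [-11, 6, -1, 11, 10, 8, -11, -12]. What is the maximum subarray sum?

Using Kadane's algorithm on [-11, 6, -1, 11, 10, 8, -11, -12]:

Scanning through the array:
Position 1 (value 6): max_ending_here = 6, max_so_far = 6
Position 2 (value -1): max_ending_here = 5, max_so_far = 6
Position 3 (value 11): max_ending_here = 16, max_so_far = 16
Position 4 (value 10): max_ending_here = 26, max_so_far = 26
Position 5 (value 8): max_ending_here = 34, max_so_far = 34
Position 6 (value -11): max_ending_here = 23, max_so_far = 34
Position 7 (value -12): max_ending_here = 11, max_so_far = 34

Maximum subarray: [6, -1, 11, 10, 8]
Maximum sum: 34

The maximum subarray is [6, -1, 11, 10, 8] with sum 34. This subarray runs from index 1 to index 5.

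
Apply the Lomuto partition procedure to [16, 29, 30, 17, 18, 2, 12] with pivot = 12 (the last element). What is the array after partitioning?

Lomuto partition with pivot = 12:

Initial array: [16, 29, 30, 17, 18, 2, 12]

arr[0]=16 > 12: no swap
arr[1]=29 > 12: no swap
arr[2]=30 > 12: no swap
arr[3]=17 > 12: no swap
arr[4]=18 > 12: no swap
arr[5]=2 <= 12: swap with position 0, array becomes [2, 29, 30, 17, 18, 16, 12]

Place pivot at position 1: [2, 12, 30, 17, 18, 16, 29]
Pivot position: 1

After partitioning with pivot 12, the array becomes [2, 12, 30, 17, 18, 16, 29]. The pivot is placed at index 1. All elements to the left of the pivot are <= 12, and all elements to the right are > 12.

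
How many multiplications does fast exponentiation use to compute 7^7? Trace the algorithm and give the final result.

Computing 7^7 by squaring (build up from 7^1; each line after the first costs one multiplication):

7^1 = 7
7^2 = (7^1)^2 = 7^2 = 49
7^3 = 7 * 7^2 = 7 * 49 = 343
7^6 = (7^3)^2 = 343^2 = 117649
7^7 = 7 * 7^6 = 7 * 117649 = 823543

Result: 823543
Multiplications needed: 4 (4 lines after 7^1)

7^7 = 823543. Using exponentiation by squaring, this requires 4 multiplications. The key idea: if the exponent is even, square the half-power; if odd, multiply by the base once.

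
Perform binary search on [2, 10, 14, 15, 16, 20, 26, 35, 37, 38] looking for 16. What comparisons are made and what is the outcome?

Binary search for 16 in [2, 10, 14, 15, 16, 20, 26, 35, 37, 38]:

lo=0, hi=9, mid=4, arr[mid]=16 -> Found target at index 4!

Binary search finds 16 at index 4 after 1 comparisons. The search repeatedly halves the search space by comparing with the middle element.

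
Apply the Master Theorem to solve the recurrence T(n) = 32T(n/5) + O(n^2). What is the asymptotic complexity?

Master Theorem for T(n) = 32T(n/5) + O(n^2):

a = 32, b = 5, c = 2
log_b(a) = log_5(32) = 2.1534

Case 1: c = 2 < log_5(32) = 2.1534
T(n) = O(n^(log_5 32))

For T(n) = 32T(n/5) + O(n^2): log_5(32) = 2.1534. This is Case 1 of the Master Theorem (c < log_b(a), work dominated by leaves), giving O(n^(log_5 32)).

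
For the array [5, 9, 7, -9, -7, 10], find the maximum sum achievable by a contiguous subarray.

Using Kadane's algorithm on [5, 9, 7, -9, -7, 10]:

Scanning through the array:
Position 1 (value 9): max_ending_here = 14, max_so_far = 14
Position 2 (value 7): max_ending_here = 21, max_so_far = 21
Position 3 (value -9): max_ending_here = 12, max_so_far = 21
Position 4 (value -7): max_ending_here = 5, max_so_far = 21
Position 5 (value 10): max_ending_here = 15, max_so_far = 21

Maximum subarray: [5, 9, 7]
Maximum sum: 21

The maximum subarray is [5, 9, 7] with sum 21. This subarray runs from index 0 to index 2.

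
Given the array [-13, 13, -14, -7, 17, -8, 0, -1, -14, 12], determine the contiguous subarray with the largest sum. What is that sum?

Using Kadane's algorithm on [-13, 13, -14, -7, 17, -8, 0, -1, -14, 12]:

Scanning through the array:
Position 1 (value 13): max_ending_here = 13, max_so_far = 13
Position 2 (value -14): max_ending_here = -1, max_so_far = 13
Position 3 (value -7): max_ending_here = -7, max_so_far = 13
Position 4 (value 17): max_ending_here = 17, max_so_far = 17
Position 5 (value -8): max_ending_here = 9, max_so_far = 17
Position 6 (value 0): max_ending_here = 9, max_so_far = 17
Position 7 (value -1): max_ending_here = 8, max_so_far = 17
Position 8 (value -14): max_ending_here = -6, max_so_far = 17
Position 9 (value 12): max_ending_here = 12, max_so_far = 17

Maximum subarray: [17]
Maximum sum: 17

The maximum subarray is [17] with sum 17. This subarray runs from index 4 to index 4.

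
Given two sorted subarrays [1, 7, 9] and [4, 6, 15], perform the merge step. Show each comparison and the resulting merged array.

Merging process:

Compare 1 vs 4: take 1 from left. Merged: [1]
Compare 7 vs 4: take 4 from right. Merged: [1, 4]
Compare 7 vs 6: take 6 from right. Merged: [1, 4, 6]
Compare 7 vs 15: take 7 from left. Merged: [1, 4, 6, 7]
Compare 9 vs 15: take 9 from left. Merged: [1, 4, 6, 7, 9]
Append remaining from right: [15]. Merged: [1, 4, 6, 7, 9, 15]

Final merged array: [1, 4, 6, 7, 9, 15]
Total comparisons: 5

The merged array is [1, 4, 6, 7, 9, 15], requiring 5 comparisons. The merge step runs in O(n) time where n is the total number of elements.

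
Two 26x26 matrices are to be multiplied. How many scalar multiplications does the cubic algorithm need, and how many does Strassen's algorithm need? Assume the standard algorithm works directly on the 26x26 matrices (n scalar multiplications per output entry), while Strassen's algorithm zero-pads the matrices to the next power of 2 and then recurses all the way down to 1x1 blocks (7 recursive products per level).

Matrix multiplication for 26x26 matrices:

Strassen's algorithm requires power-of-2 dimensions. Pad 26x26 to 32x32 (next power of 2).

Standard algorithm: 26^3 = 17576 multiplications
Strassen's algorithm: 7^(log2(32)) = 7^5 = 16807 multiplications
Savings: 17576 - 16807 = 769 multiplications

Standard: 17576 multiplications (26^3). Strassen: 16807 multiplications (7^5, after padding to 32x32). Strassen reduces 8 recursive multiplications to 7 at each level.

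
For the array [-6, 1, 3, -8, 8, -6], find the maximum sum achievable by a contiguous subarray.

Using Kadane's algorithm on [-6, 1, 3, -8, 8, -6]:

Scanning through the array:
Position 1 (value 1): max_ending_here = 1, max_so_far = 1
Position 2 (value 3): max_ending_here = 4, max_so_far = 4
Position 3 (value -8): max_ending_here = -4, max_so_far = 4
Position 4 (value 8): max_ending_here = 8, max_so_far = 8
Position 5 (value -6): max_ending_here = 2, max_so_far = 8

Maximum subarray: [8]
Maximum sum: 8

The maximum subarray is [8] with sum 8. This subarray runs from index 4 to index 4.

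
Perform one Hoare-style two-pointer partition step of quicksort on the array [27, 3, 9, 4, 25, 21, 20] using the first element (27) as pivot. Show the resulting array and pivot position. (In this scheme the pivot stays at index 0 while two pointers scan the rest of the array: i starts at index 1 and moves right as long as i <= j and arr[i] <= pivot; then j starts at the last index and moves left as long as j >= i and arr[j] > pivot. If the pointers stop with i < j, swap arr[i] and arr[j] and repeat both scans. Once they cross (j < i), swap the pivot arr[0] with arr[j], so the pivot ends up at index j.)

Hoare-style two-pointer partition with pivot = 27:

Initial array: [27, 3, 9, 4, 25, 21, 20]

Pointers start at i = 1, j = 6.
i ends at 7, j ends at 6: the pointers have crossed (j < i), so scanning stops.

Swap pivot arr[0] with arr[6] to place pivot at position 6: [20, 3, 9, 4, 25, 21, 27]
Pivot position: 6

After partitioning with pivot 27, the array becomes [20, 3, 9, 4, 25, 21, 27]. The pivot is placed at index 6. All elements to the left of the pivot are <= 27, and all elements to the right are > 27.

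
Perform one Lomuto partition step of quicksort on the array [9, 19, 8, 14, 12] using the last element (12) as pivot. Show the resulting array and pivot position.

Lomuto partition with pivot = 12:

Initial array: [9, 19, 8, 14, 12]

arr[0]=9 <= 12: swap with position 0, array becomes [9, 19, 8, 14, 12]
arr[1]=19 > 12: no swap
arr[2]=8 <= 12: swap with position 1, array becomes [9, 8, 19, 14, 12]
arr[3]=14 > 12: no swap

Place pivot at position 2: [9, 8, 12, 14, 19]
Pivot position: 2

After partitioning with pivot 12, the array becomes [9, 8, 12, 14, 19]. The pivot is placed at index 2. All elements to the left of the pivot are <= 12, and all elements to the right are > 12.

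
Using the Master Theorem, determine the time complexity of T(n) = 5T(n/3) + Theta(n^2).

Master Theorem for T(n) = 5T(n/3) + O(n^2):

a = 5, b = 3, c = 2
log_b(a) = log_3(5) = 1.4650

Case 3: c = 2 > log_3(5) = 1.4650
T(n) = O(n^2) = O(n^2)

For T(n) = 5T(n/3) + O(n^2): log_3(5) = 1.4650. This is Case 3 of the Master Theorem (c > log_b(a), work dominated by root), giving O(n^2).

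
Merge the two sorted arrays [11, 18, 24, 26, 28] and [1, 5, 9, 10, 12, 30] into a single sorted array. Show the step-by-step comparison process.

Merging process:

Compare 11 vs 1: take 1 from right. Merged: [1]
Compare 11 vs 5: take 5 from right. Merged: [1, 5]
Compare 11 vs 9: take 9 from right. Merged: [1, 5, 9]
Compare 11 vs 10: take 10 from right. Merged: [1, 5, 9, 10]
Compare 11 vs 12: take 11 from left. Merged: [1, 5, 9, 10, 11]
Compare 18 vs 12: take 12 from right. Merged: [1, 5, 9, 10, 11, 12]
Compare 18 vs 30: take 18 from left. Merged: [1, 5, 9, 10, 11, 12, 18]
Compare 24 vs 30: take 24 from left. Merged: [1, 5, 9, 10, 11, 12, 18, 24]
Compare 26 vs 30: take 26 from left. Merged: [1, 5, 9, 10, 11, 12, 18, 24, 26]
Compare 28 vs 30: take 28 from left. Merged: [1, 5, 9, 10, 11, 12, 18, 24, 26, 28]
Append remaining from right: [30]. Merged: [1, 5, 9, 10, 11, 12, 18, 24, 26, 28, 30]

Final merged array: [1, 5, 9, 10, 11, 12, 18, 24, 26, 28, 30]
Total comparisons: 10

The merged array is [1, 5, 9, 10, 11, 12, 18, 24, 26, 28, 30], requiring 10 comparisons. The merge step runs in O(n) time where n is the total number of elements.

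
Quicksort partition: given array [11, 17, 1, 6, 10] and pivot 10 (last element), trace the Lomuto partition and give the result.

Lomuto partition with pivot = 10:

Initial array: [11, 17, 1, 6, 10]

arr[0]=11 > 10: no swap
arr[1]=17 > 10: no swap
arr[2]=1 <= 10: swap with position 0, array becomes [1, 17, 11, 6, 10]
arr[3]=6 <= 10: swap with position 1, array becomes [1, 6, 11, 17, 10]

Place pivot at position 2: [1, 6, 10, 17, 11]
Pivot position: 2

After partitioning with pivot 10, the array becomes [1, 6, 10, 17, 11]. The pivot is placed at index 2. All elements to the left of the pivot are <= 10, and all elements to the right are > 10.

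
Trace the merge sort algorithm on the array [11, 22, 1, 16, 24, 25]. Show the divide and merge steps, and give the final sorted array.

Merge sort trace:

Split: [11, 22, 1, 16, 24, 25] -> [11, 22, 1] and [16, 24, 25]
  Split: [11, 22, 1] -> [11] and [22, 1]
    Split: [22, 1] -> [22] and [1]
    Merge: [22] + [1] -> [1, 22]
  Merge: [11] + [1, 22] -> [1, 11, 22]
  Split: [16, 24, 25] -> [16] and [24, 25]
    Split: [24, 25] -> [24] and [25]
    Merge: [24] + [25] -> [24, 25]
  Merge: [16] + [24, 25] -> [16, 24, 25]
Merge: [1, 11, 22] + [16, 24, 25] -> [1, 11, 16, 22, 24, 25]

Final sorted array: [1, 11, 16, 22, 24, 25]

The merge sort proceeds by recursively splitting the array and merging sorted halves.
After all merges, the sorted array is [1, 11, 16, 22, 24, 25].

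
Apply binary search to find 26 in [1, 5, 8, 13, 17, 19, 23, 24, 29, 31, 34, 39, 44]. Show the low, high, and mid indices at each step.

Binary search for 26 in [1, 5, 8, 13, 17, 19, 23, 24, 29, 31, 34, 39, 44]:

lo=0, hi=12, mid=6, arr[mid]=23 -> 23 < 26, search right half
lo=7, hi=12, mid=9, arr[mid]=31 -> 31 > 26, search left half
lo=7, hi=8, mid=7, arr[mid]=24 -> 24 < 26, search right half
lo=8, hi=8, mid=8, arr[mid]=29 -> 29 > 26, search left half
lo=8 > hi=7, target 26 not found

Binary search determines that 26 is not in the array after 4 comparisons. The search space was exhausted without finding the target.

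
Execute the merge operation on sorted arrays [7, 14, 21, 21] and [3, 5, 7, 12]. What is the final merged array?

Merging process:

Compare 7 vs 3: take 3 from right. Merged: [3]
Compare 7 vs 5: take 5 from right. Merged: [3, 5]
Compare 7 vs 7: take 7 from left. Merged: [3, 5, 7]
Compare 14 vs 7: take 7 from right. Merged: [3, 5, 7, 7]
Compare 14 vs 12: take 12 from right. Merged: [3, 5, 7, 7, 12]
Append remaining from left: [14, 21, 21]. Merged: [3, 5, 7, 7, 12, 14, 21, 21]

Final merged array: [3, 5, 7, 7, 12, 14, 21, 21]
Total comparisons: 5

The merged array is [3, 5, 7, 7, 12, 14, 21, 21], requiring 5 comparisons. The merge step runs in O(n) time where n is the total number of elements.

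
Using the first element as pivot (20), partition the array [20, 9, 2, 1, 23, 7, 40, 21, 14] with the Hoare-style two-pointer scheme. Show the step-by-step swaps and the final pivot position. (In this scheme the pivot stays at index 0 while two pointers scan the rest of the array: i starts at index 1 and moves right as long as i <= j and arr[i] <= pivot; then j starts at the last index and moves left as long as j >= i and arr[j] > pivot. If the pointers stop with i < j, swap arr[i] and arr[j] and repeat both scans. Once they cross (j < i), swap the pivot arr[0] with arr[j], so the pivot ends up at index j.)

Hoare-style two-pointer partition with pivot = 20:

Initial array: [20, 9, 2, 1, 23, 7, 40, 21, 14]

Pointers start at i = 1, j = 8.
i stops at index 4 (arr[4]=23 > 20), j stops at index 8 (arr[8]=14 <= 20): swap arr[4] and arr[8], array becomes [20, 9, 2, 1, 14, 7, 40, 21, 23]
i ends at 6, j ends at 5: the pointers have crossed (j < i), so scanning stops.

Swap pivot arr[0] with arr[5] to place pivot at position 5: [7, 9, 2, 1, 14, 20, 40, 21, 23]
Pivot position: 5

After partitioning with pivot 20, the array becomes [7, 9, 2, 1, 14, 20, 40, 21, 23]. The pivot is placed at index 5. All elements to the left of the pivot are <= 20, and all elements to the right are > 20.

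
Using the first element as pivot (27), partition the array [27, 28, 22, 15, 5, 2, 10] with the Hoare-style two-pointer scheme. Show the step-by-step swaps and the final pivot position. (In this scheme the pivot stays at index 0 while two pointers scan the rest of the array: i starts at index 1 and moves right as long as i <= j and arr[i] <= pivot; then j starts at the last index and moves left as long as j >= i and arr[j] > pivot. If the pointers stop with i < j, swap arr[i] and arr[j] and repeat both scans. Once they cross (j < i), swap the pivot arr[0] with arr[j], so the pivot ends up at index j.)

Hoare-style two-pointer partition with pivot = 27:

Initial array: [27, 28, 22, 15, 5, 2, 10]

Pointers start at i = 1, j = 6.
i stops at index 1 (arr[1]=28 > 27), j stops at index 6 (arr[6]=10 <= 27): swap arr[1] and arr[6], array becomes [27, 10, 22, 15, 5, 2, 28]
i ends at 6, j ends at 5: the pointers have crossed (j < i), so scanning stops.

Swap pivot arr[0] with arr[5] to place pivot at position 5: [2, 10, 22, 15, 5, 27, 28]
Pivot position: 5

After partitioning with pivot 27, the array becomes [2, 10, 22, 15, 5, 27, 28]. The pivot is placed at index 5. All elements to the left of the pivot are <= 27, and all elements to the right are > 27.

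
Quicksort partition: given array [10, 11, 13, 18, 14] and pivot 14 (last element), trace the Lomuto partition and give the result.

Lomuto partition with pivot = 14:

Initial array: [10, 11, 13, 18, 14]

arr[0]=10 <= 14: swap with position 0, array becomes [10, 11, 13, 18, 14]
arr[1]=11 <= 14: swap with position 1, array becomes [10, 11, 13, 18, 14]
arr[2]=13 <= 14: swap with position 2, array becomes [10, 11, 13, 18, 14]
arr[3]=18 > 14: no swap

Place pivot at position 3: [10, 11, 13, 14, 18]
Pivot position: 3

After partitioning with pivot 14, the array becomes [10, 11, 13, 14, 18]. The pivot is placed at index 3. All elements to the left of the pivot are <= 14, and all elements to the right are > 14.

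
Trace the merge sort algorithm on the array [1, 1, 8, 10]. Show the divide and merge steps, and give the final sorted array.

Merge sort trace:

Split: [1, 1, 8, 10] -> [1, 1] and [8, 10]
  Split: [1, 1] -> [1] and [1]
  Merge: [1] + [1] -> [1, 1]
  Split: [8, 10] -> [8] and [10]
  Merge: [8] + [10] -> [8, 10]
Merge: [1, 1] + [8, 10] -> [1, 1, 8, 10]

Final sorted array: [1, 1, 8, 10]

The merge sort proceeds by recursively splitting the array and merging sorted halves.
After all merges, the sorted array is [1, 1, 8, 10].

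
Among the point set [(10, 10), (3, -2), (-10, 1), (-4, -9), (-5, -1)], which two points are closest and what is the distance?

Computing all pairwise distances among 5 points:

d((10, 10), (3, -2)) = 13.8924
d((10, 10), (-10, 1)) = 21.9317
d((10, 10), (-4, -9)) = 23.6008
d((10, 10), (-5, -1)) = 18.6011
d((3, -2), (-10, 1)) = 13.3417
d((3, -2), (-4, -9)) = 9.8995
d((3, -2), (-5, -1)) = 8.0623
d((-10, 1), (-4, -9)) = 11.6619
d((-10, 1), (-5, -1)) = 5.3852 <-- minimum
d((-4, -9), (-5, -1)) = 8.0623

Closest pair: (-10, 1) and (-5, -1) with distance 5.3852

The closest pair is (-10, 1) and (-5, -1) with Euclidean distance 5.3852. For 5 points, brute-force pairwise comparison is shown above. For large n, the divide-and-conquer algorithm (sort by x, recurse on halves, check the dividing strip) achieves O(n log n).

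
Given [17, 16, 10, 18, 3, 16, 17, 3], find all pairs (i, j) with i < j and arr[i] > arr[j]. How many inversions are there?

Finding inversions in [17, 16, 10, 18, 3, 16, 17, 3]:

(0, 1): arr[0]=17 > arr[1]=16
(0, 2): arr[0]=17 > arr[2]=10
(0, 4): arr[0]=17 > arr[4]=3
(0, 5): arr[0]=17 > arr[5]=16
(0, 7): arr[0]=17 > arr[7]=3
(1, 2): arr[1]=16 > arr[2]=10
(1, 4): arr[1]=16 > arr[4]=3
(1, 7): arr[1]=16 > arr[7]=3
(2, 4): arr[2]=10 > arr[4]=3
(2, 7): arr[2]=10 > arr[7]=3
(3, 4): arr[3]=18 > arr[4]=3
(3, 5): arr[3]=18 > arr[5]=16
(3, 6): arr[3]=18 > arr[6]=17
(3, 7): arr[3]=18 > arr[7]=3
(5, 7): arr[5]=16 > arr[7]=3
(6, 7): arr[6]=17 > arr[7]=3

Total inversions: 16

The array has 16 inversion(s): (0,1), (0,2), (0,4), (0,5), (0,7), (1,2), (1,4), (1,7), (2,4), (2,7), (3,4), (3,5), (3,6), (3,7), (5,7), (6,7). Each pair (i,j) satisfies i < j and arr[i] > arr[j].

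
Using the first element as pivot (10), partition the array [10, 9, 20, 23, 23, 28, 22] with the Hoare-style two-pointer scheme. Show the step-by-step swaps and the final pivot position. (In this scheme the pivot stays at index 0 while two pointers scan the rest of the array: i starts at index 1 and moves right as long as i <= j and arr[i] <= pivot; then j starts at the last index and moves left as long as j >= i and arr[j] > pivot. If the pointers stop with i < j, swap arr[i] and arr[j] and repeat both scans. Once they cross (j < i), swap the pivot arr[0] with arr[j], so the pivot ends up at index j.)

Hoare-style two-pointer partition with pivot = 10:

Initial array: [10, 9, 20, 23, 23, 28, 22]

Pointers start at i = 1, j = 6.
i ends at 2, j ends at 1: the pointers have crossed (j < i), so scanning stops.

Swap pivot arr[0] with arr[1] to place pivot at position 1: [9, 10, 20, 23, 23, 28, 22]
Pivot position: 1

After partitioning with pivot 10, the array becomes [9, 10, 20, 23, 23, 28, 22]. The pivot is placed at index 1. All elements to the left of the pivot are <= 10, and all elements to the right are > 10.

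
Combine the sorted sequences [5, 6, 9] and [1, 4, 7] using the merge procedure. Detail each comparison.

Merging process:

Compare 5 vs 1: take 1 from right. Merged: [1]
Compare 5 vs 4: take 4 from right. Merged: [1, 4]
Compare 5 vs 7: take 5 from left. Merged: [1, 4, 5]
Compare 6 vs 7: take 6 from left. Merged: [1, 4, 5, 6]
Compare 9 vs 7: take 7 from right. Merged: [1, 4, 5, 6, 7]
Append remaining from left: [9]. Merged: [1, 4, 5, 6, 7, 9]

Final merged array: [1, 4, 5, 6, 7, 9]
Total comparisons: 5

The merged array is [1, 4, 5, 6, 7, 9], requiring 5 comparisons. The merge step runs in O(n) time where n is the total number of elements.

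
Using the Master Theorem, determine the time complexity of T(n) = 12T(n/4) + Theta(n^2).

Master Theorem for T(n) = 12T(n/4) + O(n^2):

a = 12, b = 4, c = 2
log_b(a) = log_4(12) = 1.7925

Case 3: c = 2 > log_4(12) = 1.7925
T(n) = O(n^2) = O(n^2)

For T(n) = 12T(n/4) + O(n^2): log_4(12) = 1.7925. This is Case 3 of the Master Theorem (c > log_b(a), work dominated by root), giving O(n^2).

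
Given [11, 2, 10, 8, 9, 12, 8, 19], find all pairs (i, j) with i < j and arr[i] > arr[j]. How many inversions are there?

Finding inversions in [11, 2, 10, 8, 9, 12, 8, 19]:

(0, 1): arr[0]=11 > arr[1]=2
(0, 2): arr[0]=11 > arr[2]=10
(0, 3): arr[0]=11 > arr[3]=8
(0, 4): arr[0]=11 > arr[4]=9
(0, 6): arr[0]=11 > arr[6]=8
(2, 3): arr[2]=10 > arr[3]=8
(2, 4): arr[2]=10 > arr[4]=9
(2, 6): arr[2]=10 > arr[6]=8
(4, 6): arr[4]=9 > arr[6]=8
(5, 6): arr[5]=12 > arr[6]=8

Total inversions: 10

The array has 10 inversion(s): (0,1), (0,2), (0,3), (0,4), (0,6), (2,3), (2,4), (2,6), (4,6), (5,6). Each pair (i,j) satisfies i < j and arr[i] > arr[j].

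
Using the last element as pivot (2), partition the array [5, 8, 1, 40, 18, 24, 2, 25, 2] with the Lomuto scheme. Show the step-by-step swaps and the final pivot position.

Lomuto partition with pivot = 2:

Initial array: [5, 8, 1, 40, 18, 24, 2, 25, 2]

arr[0]=5 > 2: no swap
arr[1]=8 > 2: no swap
arr[2]=1 <= 2: swap with position 0, array becomes [1, 8, 5, 40, 18, 24, 2, 25, 2]
arr[3]=40 > 2: no swap
arr[4]=18 > 2: no swap
arr[5]=24 > 2: no swap
arr[6]=2 <= 2: swap with position 1, array becomes [1, 2, 5, 40, 18, 24, 8, 25, 2]
arr[7]=25 > 2: no swap

Place pivot at position 2: [1, 2, 2, 40, 18, 24, 8, 25, 5]
Pivot position: 2

After partitioning with pivot 2, the array becomes [1, 2, 2, 40, 18, 24, 8, 25, 5]. The pivot is placed at index 2. All elements to the left of the pivot are <= 2, and all elements to the right are > 2.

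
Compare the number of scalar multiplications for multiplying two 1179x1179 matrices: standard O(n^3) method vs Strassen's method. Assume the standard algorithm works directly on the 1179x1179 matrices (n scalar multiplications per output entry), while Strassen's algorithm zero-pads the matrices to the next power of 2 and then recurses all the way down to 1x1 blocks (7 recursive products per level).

Matrix multiplication for 1179x1179 matrices:

Strassen's algorithm requires power-of-2 dimensions. Pad 1179x1179 to 2048x2048 (next power of 2).

Standard algorithm: 1179^3 = 1638858339 multiplications
Strassen's algorithm: 7^(log2(2048)) = 7^11 = 1977326743 multiplications
Difference: 1638858339 - 1977326743 = -338468404 (Strassen uses MORE here due to padding overhead — for small or just-over-power-of-2 n, padding can outweigh the per-level savings)

Standard: 1638858339 multiplications (1179^3). Strassen: 1977326743 multiplications (7^11, after padding to 2048x2048). Strassen reduces 8 recursive multiplications to 7 at each level.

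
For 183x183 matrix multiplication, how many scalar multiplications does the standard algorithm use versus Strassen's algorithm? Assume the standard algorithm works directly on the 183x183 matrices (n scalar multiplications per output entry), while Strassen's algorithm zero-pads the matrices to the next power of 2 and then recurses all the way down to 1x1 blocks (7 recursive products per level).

Matrix multiplication for 183x183 matrices:

Strassen's algorithm requires power-of-2 dimensions. Pad 183x183 to 256x256 (next power of 2).

Standard algorithm: 183^3 = 6128487 multiplications
Strassen's algorithm: 7^(log2(256)) = 7^8 = 5764801 multiplications
Savings: 6128487 - 5764801 = 363686 multiplications

Standard: 6128487 multiplications (183^3). Strassen: 5764801 multiplications (7^8, after padding to 256x256). Strassen reduces 8 recursive multiplications to 7 at each level.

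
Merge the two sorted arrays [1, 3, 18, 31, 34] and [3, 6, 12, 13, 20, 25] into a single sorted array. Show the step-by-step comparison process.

Merging process:

Compare 1 vs 3: take 1 from left. Merged: [1]
Compare 3 vs 3: take 3 from left. Merged: [1, 3]
Compare 18 vs 3: take 3 from right. Merged: [1, 3, 3]
Compare 18 vs 6: take 6 from right. Merged: [1, 3, 3, 6]
Compare 18 vs 12: take 12 from right. Merged: [1, 3, 3, 6, 12]
Compare 18 vs 13: take 13 from right. Merged: [1, 3, 3, 6, 12, 13]
Compare 18 vs 20: take 18 from left. Merged: [1, 3, 3, 6, 12, 13, 18]
Compare 31 vs 20: take 20 from right. Merged: [1, 3, 3, 6, 12, 13, 18, 20]
Compare 31 vs 25: take 25 from right. Merged: [1, 3, 3, 6, 12, 13, 18, 20, 25]
Append remaining from left: [31, 34]. Merged: [1, 3, 3, 6, 12, 13, 18, 20, 25, 31, 34]

Final merged array: [1, 3, 3, 6, 12, 13, 18, 20, 25, 31, 34]
Total comparisons: 9

The merged array is [1, 3, 3, 6, 12, 13, 18, 20, 25, 31, 34], requiring 9 comparisons. The merge step runs in O(n) time where n is the total number of elements.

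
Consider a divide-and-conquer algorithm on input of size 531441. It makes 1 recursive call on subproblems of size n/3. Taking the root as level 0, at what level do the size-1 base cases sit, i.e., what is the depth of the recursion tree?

For divide and conquer with division factor 3:

Problem sizes at each level:
Level 0: 531441
Level 1: 177147
Level 2: 59049
Level 3: 19683
Level 4: 6561
Level 5: 2187
Level 6: 729
Level 7: 243
Level 8: 81
Level 9: 27
Level 10: 9
Level 11: 3
Level 12: 1

The root is level 0 and the size-1 base case is level 12 (the tree spans levels 0 through 12, i.e. 13 levels counting the root), so the depth is the number of divisions: log_3(531441) = 12

The recursion tree depth is log_3(531441) = 12. At each level, the problem size is divided by 3, so it takes 12 divisions to reduce to a base case of size 1. The algorithm makes 1 recursive call at each level.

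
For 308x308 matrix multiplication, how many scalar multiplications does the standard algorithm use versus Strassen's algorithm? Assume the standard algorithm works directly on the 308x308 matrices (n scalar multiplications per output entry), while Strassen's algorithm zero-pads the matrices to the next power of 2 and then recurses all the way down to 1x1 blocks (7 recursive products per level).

Matrix multiplication for 308x308 matrices:

Strassen's algorithm requires power-of-2 dimensions. Pad 308x308 to 512x512 (next power of 2).

Standard algorithm: 308^3 = 29218112 multiplications
Strassen's algorithm: 7^(log2(512)) = 7^9 = 40353607 multiplications
Difference: 29218112 - 40353607 = -11135495 (Strassen uses MORE here due to padding overhead — for small or just-over-power-of-2 n, padding can outweigh the per-level savings)

Standard: 29218112 multiplications (308^3). Strassen: 40353607 multiplications (7^9, after padding to 512x512). Strassen reduces 8 recursive multiplications to 7 at each level.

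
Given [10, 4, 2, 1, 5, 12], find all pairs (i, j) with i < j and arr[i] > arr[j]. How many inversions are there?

Finding inversions in [10, 4, 2, 1, 5, 12]:

(0, 1): arr[0]=10 > arr[1]=4
(0, 2): arr[0]=10 > arr[2]=2
(0, 3): arr[0]=10 > arr[3]=1
(0, 4): arr[0]=10 > arr[4]=5
(1, 2): arr[1]=4 > arr[2]=2
(1, 3): arr[1]=4 > arr[3]=1
(2, 3): arr[2]=2 > arr[3]=1

Total inversions: 7

The array has 7 inversion(s): (0,1), (0,2), (0,3), (0,4), (1,2), (1,3), (2,3). Each pair (i,j) satisfies i < j and arr[i] > arr[j].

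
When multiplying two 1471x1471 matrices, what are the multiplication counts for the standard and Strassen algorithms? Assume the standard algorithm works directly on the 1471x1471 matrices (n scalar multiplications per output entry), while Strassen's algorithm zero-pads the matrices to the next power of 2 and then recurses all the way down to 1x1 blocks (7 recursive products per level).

Matrix multiplication for 1471x1471 matrices:

Strassen's algorithm requires power-of-2 dimensions. Pad 1471x1471 to 2048x2048 (next power of 2).

Standard algorithm: 1471^3 = 3183010111 multiplications
Strassen's algorithm: 7^(log2(2048)) = 7^11 = 1977326743 multiplications
Savings: 3183010111 - 1977326743 = 1205683368 multiplications

Standard: 3183010111 multiplications (1471^3). Strassen: 1977326743 multiplications (7^11, after padding to 2048x2048). Strassen reduces 8 recursive multiplications to 7 at each level.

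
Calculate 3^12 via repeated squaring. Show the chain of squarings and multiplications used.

Computing 3^12 by squaring (build up from 3^1; each line after the first costs one multiplication):

3^1 = 3
3^2 = (3^1)^2 = 3^2 = 9
3^3 = 3 * 3^2 = 3 * 9 = 27
3^6 = (3^3)^2 = 27^2 = 729
3^12 = (3^6)^2 = 729^2 = 531441

Result: 531441
Multiplications needed: 4 (4 lines after 3^1)

3^12 = 531441. Using exponentiation by squaring, this requires 4 multiplications. The key idea: if the exponent is even, square the half-power; if odd, multiply by the base once.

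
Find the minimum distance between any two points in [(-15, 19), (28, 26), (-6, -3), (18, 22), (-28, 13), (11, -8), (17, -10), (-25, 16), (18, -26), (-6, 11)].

Computing all pairwise distances among 10 points:

d((-15, 19), (28, 26)) = 43.566
d((-15, 19), (-6, -3)) = 23.7697
d((-15, 19), (18, 22)) = 33.1361
d((-15, 19), (-28, 13)) = 14.3178
d((-15, 19), (11, -8)) = 37.4833
d((-15, 19), (17, -10)) = 43.1856
d((-15, 19), (-25, 16)) = 10.4403
d((-15, 19), (18, -26)) = 55.8032
d((-15, 19), (-6, 11)) = 12.0416
d((28, 26), (-6, -3)) = 44.6878
d((28, 26), (18, 22)) = 10.7703
d((28, 26), (-28, 13)) = 57.4891
d((28, 26), (11, -8)) = 38.0132
d((28, 26), (17, -10)) = 37.6431
d((28, 26), (-25, 16)) = 53.9351
d((28, 26), (18, -26)) = 52.9528
d((28, 26), (-6, 11)) = 37.1618
d((-6, -3), (18, 22)) = 34.6554
d((-6, -3), (-28, 13)) = 27.2029
d((-6, -3), (11, -8)) = 17.72
d((-6, -3), (17, -10)) = 24.0416
d((-6, -3), (-25, 16)) = 26.8701
d((-6, -3), (18, -26)) = 33.2415
d((-6, -3), (-6, 11)) = 14.0
d((18, 22), (-28, 13)) = 46.8722
d((18, 22), (11, -8)) = 30.8058
d((18, 22), (17, -10)) = 32.0156
d((18, 22), (-25, 16)) = 43.4166
d((18, 22), (18, -26)) = 48.0
d((18, 22), (-6, 11)) = 26.4008
d((-28, 13), (11, -8)) = 44.2945
d((-28, 13), (17, -10)) = 50.5371
d((-28, 13), (-25, 16)) = 4.2426 <-- minimum
d((-28, 13), (18, -26)) = 60.3075
d((-28, 13), (-6, 11)) = 22.0907
d((11, -8), (17, -10)) = 6.3246
d((11, -8), (-25, 16)) = 43.2666
d((11, -8), (18, -26)) = 19.3132
d((11, -8), (-6, 11)) = 25.4951
d((17, -10), (-25, 16)) = 49.3964
d((17, -10), (18, -26)) = 16.0312
d((17, -10), (-6, 11)) = 31.1448
d((-25, 16), (18, -26)) = 60.1082
d((-25, 16), (-6, 11)) = 19.6469
d((18, -26), (-6, 11)) = 44.1022

Closest pair: (-28, 13) and (-25, 16) with distance 4.2426

The closest pair is (-28, 13) and (-25, 16) with Euclidean distance 4.2426. For 10 points, brute-force pairwise comparison is shown above. For large n, the divide-and-conquer algorithm (sort by x, recurse on halves, check the dividing strip) achieves O(n log n).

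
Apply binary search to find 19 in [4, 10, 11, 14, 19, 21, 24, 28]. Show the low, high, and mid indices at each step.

Binary search for 19 in [4, 10, 11, 14, 19, 21, 24, 28]:

lo=0, hi=7, mid=3, arr[mid]=14 -> 14 < 19, search right half
lo=4, hi=7, mid=5, arr[mid]=21 -> 21 > 19, search left half
lo=4, hi=4, mid=4, arr[mid]=19 -> Found target at index 4!

Binary search finds 19 at index 4 after 3 comparisons. The search repeatedly halves the search space by comparing with the middle element.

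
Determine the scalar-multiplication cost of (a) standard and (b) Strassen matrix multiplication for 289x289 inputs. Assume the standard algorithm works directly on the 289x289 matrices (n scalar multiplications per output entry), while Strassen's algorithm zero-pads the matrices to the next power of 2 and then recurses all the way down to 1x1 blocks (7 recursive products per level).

Matrix multiplication for 289x289 matrices:

Strassen's algorithm requires power-of-2 dimensions. Pad 289x289 to 512x512 (next power of 2).

Standard algorithm: 289^3 = 24137569 multiplications
Strassen's algorithm: 7^(log2(512)) = 7^9 = 40353607 multiplications
Difference: 24137569 - 40353607 = -16216038 (Strassen uses MORE here due to padding overhead — for small or just-over-power-of-2 n, padding can outweigh the per-level savings)

Standard: 24137569 multiplications (289^3). Strassen: 40353607 multiplications (7^9, after padding to 512x512). Strassen reduces 8 recursive multiplications to 7 at each level.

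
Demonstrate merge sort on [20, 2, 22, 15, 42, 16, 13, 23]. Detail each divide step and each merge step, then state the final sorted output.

Merge sort trace:

Split: [20, 2, 22, 15, 42, 16, 13, 23] -> [20, 2, 22, 15] and [42, 16, 13, 23]
  Split: [20, 2, 22, 15] -> [20, 2] and [22, 15]
    Split: [20, 2] -> [20] and [2]
    Merge: [20] + [2] -> [2, 20]
    Split: [22, 15] -> [22] and [15]
    Merge: [22] + [15] -> [15, 22]
  Merge: [2, 20] + [15, 22] -> [2, 15, 20, 22]
  Split: [42, 16, 13, 23] -> [42, 16] and [13, 23]
    Split: [42, 16] -> [42] and [16]
    Merge: [42] + [16] -> [16, 42]
    Split: [13, 23] -> [13] and [23]
    Merge: [13] + [23] -> [13, 23]
  Merge: [16, 42] + [13, 23] -> [13, 16, 23, 42]
Merge: [2, 15, 20, 22] + [13, 16, 23, 42] -> [2, 13, 15, 16, 20, 22, 23, 42]

Final sorted array: [2, 13, 15, 16, 20, 22, 23, 42]

The merge sort proceeds by recursively splitting the array and merging sorted halves.
After all merges, the sorted array is [2, 13, 15, 16, 20, 22, 23, 42].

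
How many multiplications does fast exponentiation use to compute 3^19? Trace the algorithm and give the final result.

Computing 3^19 by squaring (build up from 3^1; each line after the first costs one multiplication):

3^1 = 3
3^2 = (3^1)^2 = 3^2 = 9
3^4 = (3^2)^2 = 9^2 = 81
3^8 = (3^4)^2 = 81^2 = 6561
3^9 = 3 * 3^8 = 3 * 6561 = 19683
3^18 = (3^9)^2 = 19683^2 = 387420489
3^19 = 3 * 3^18 = 3 * 387420489 = 1162261467

Result: 1162261467
Multiplications needed: 6 (6 lines after 3^1)

3^19 = 1162261467. Using exponentiation by squaring, this requires 6 multiplications. The key idea: if the exponent is even, square the half-power; if odd, multiply by the base once.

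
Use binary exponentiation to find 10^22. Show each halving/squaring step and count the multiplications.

Computing 10^22 by squaring (build up from 10^1; each line after the first costs one multiplication):

10^1 = 10
10^2 = (10^1)^2 = 10^2 = 100
10^4 = (10^2)^2 = 100^2 = 10000
10^5 = 10 * 10^4 = 10 * 10000 = 100000
10^10 = (10^5)^2 = 100000^2 = 10000000000
10^11 = 10 * 10^10 = 10 * 10000000000 = 100000000000
10^22 = (10^11)^2 = 100000000000^2 = 10000000000000000000000

Result: 10000000000000000000000
Multiplications needed: 6 (6 lines after 10^1)

10^22 = 10000000000000000000000. Using exponentiation by squaring, this requires 6 multiplications. The key idea: if the exponent is even, square the half-power; if odd, multiply by the base once.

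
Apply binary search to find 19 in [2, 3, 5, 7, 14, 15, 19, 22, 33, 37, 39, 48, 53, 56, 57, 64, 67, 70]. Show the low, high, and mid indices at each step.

Binary search for 19 in [2, 3, 5, 7, 14, 15, 19, 22, 33, 37, 39, 48, 53, 56, 57, 64, 67, 70]:

lo=0, hi=17, mid=8, arr[mid]=33 -> 33 > 19, search left half
lo=0, hi=7, mid=3, arr[mid]=7 -> 7 < 19, search right half
lo=4, hi=7, mid=5, arr[mid]=15 -> 15 < 19, search right half
lo=6, hi=7, mid=6, arr[mid]=19 -> Found target at index 6!

Binary search finds 19 at index 6 after 4 comparisons. The search repeatedly halves the search space by comparing with the middle element.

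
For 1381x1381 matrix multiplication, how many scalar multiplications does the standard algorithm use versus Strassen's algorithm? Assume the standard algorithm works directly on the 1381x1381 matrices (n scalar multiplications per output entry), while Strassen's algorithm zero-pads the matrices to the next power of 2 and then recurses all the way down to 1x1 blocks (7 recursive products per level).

Matrix multiplication for 1381x1381 matrices:

Strassen's algorithm requires power-of-2 dimensions. Pad 1381x1381 to 2048x2048 (next power of 2).

Standard algorithm: 1381^3 = 2633789341 multiplications
Strassen's algorithm: 7^(log2(2048)) = 7^11 = 1977326743 multiplications
Savings: 2633789341 - 1977326743 = 656462598 multiplications

Standard: 2633789341 multiplications (1381^3). Strassen: 1977326743 multiplications (7^11, after padding to 2048x2048). Strassen reduces 8 recursive multiplications to 7 at each level.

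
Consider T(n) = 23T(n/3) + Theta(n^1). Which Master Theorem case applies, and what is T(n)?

Master Theorem for T(n) = 23T(n/3) + O(n^1):

a = 23, b = 3, c = 1
log_b(a) = log_3(23) = 2.8540

Case 1: c = 1 < log_3(23) = 2.8540
T(n) = O(n^(log_3 23))

For T(n) = 23T(n/3) + O(n^1): log_3(23) = 2.8540. This is Case 1 of the Master Theorem (c < log_b(a), work dominated by leaves), giving O(n^(log_3 23)).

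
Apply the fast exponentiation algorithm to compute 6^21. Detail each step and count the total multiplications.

Computing 6^21 by squaring (build up from 6^1; each line after the first costs one multiplication):

6^1 = 6
6^2 = (6^1)^2 = 6^2 = 36
6^4 = (6^2)^2 = 36^2 = 1296
6^5 = 6 * 6^4 = 6 * 1296 = 7776
6^10 = (6^5)^2 = 7776^2 = 60466176
6^20 = (6^10)^2 = 60466176^2 = 3656158440062976
6^21 = 6 * 6^20 = 6 * 3656158440062976 = 21936950640377856

Result: 21936950640377856
Multiplications needed: 6 (6 lines after 6^1)

6^21 = 21936950640377856. Using exponentiation by squaring, this requires 6 multiplications. The key idea: if the exponent is even, square the half-power; if odd, multiply by the base once.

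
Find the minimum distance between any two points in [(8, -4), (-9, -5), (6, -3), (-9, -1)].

Computing all pairwise distances among 4 points:

d((8, -4), (-9, -5)) = 17.0294
d((8, -4), (6, -3)) = 2.2361 <-- minimum
d((8, -4), (-9, -1)) = 17.2627
d((-9, -5), (6, -3)) = 15.1327
d((-9, -5), (-9, -1)) = 4.0
d((6, -3), (-9, -1)) = 15.1327

Closest pair: (8, -4) and (6, -3) with distance 2.2361

The closest pair is (8, -4) and (6, -3) with Euclidean distance 2.2361. For 4 points, brute-force pairwise comparison is shown above. For large n, the divide-and-conquer algorithm (sort by x, recurse on halves, check the dividing strip) achieves O(n log n).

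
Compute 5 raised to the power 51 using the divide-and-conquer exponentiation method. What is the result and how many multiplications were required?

Computing 5^51 by squaring (build up from 5^1; each line after the first costs one multiplication):

5^1 = 5
5^2 = (5^1)^2 = 5^2 = 25
5^3 = 5 * 5^2 = 5 * 25 = 125
5^6 = (5^3)^2 = 125^2 = 15625
5^12 = (5^6)^2 = 15625^2 = 244140625
5^24 = (5^12)^2 = 244140625^2 = 59604644775390625
5^25 = 5 * 5^24 = 5 * 59604644775390625 = 298023223876953125
5^50 = (5^25)^2 = 298023223876953125^2 = 88817841970012523233890533447265625
5^51 = 5 * 5^50 = 5 * 88817841970012523233890533447265625 = 444089209850062616169452667236328125

Result: 444089209850062616169452667236328125
Multiplications needed: 8 (8 lines after 5^1)

5^51 = 444089209850062616169452667236328125. Using exponentiation by squaring, this requires 8 multiplications. The key idea: if the exponent is even, square the half-power; if odd, multiply by the base once.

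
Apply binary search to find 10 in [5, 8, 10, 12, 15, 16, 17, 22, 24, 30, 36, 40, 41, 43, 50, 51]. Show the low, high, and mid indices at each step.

Binary search for 10 in [5, 8, 10, 12, 15, 16, 17, 22, 24, 30, 36, 40, 41, 43, 50, 51]:

lo=0, hi=15, mid=7, arr[mid]=22 -> 22 > 10, search left half
lo=0, hi=6, mid=3, arr[mid]=12 -> 12 > 10, search left half
lo=0, hi=2, mid=1, arr[mid]=8 -> 8 < 10, search right half
lo=2, hi=2, mid=2, arr[mid]=10 -> Found target at index 2!

Binary search finds 10 at index 2 after 4 comparisons. The search repeatedly halves the search space by comparing with the middle element.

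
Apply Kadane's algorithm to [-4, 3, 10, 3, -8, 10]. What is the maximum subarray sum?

Using Kadane's algorithm on [-4, 3, 10, 3, -8, 10]:

Scanning through the array:
Position 1 (value 3): max_ending_here = 3, max_so_far = 3
Position 2 (value 10): max_ending_here = 13, max_so_far = 13
Position 3 (value 3): max_ending_here = 16, max_so_far = 16
Position 4 (value -8): max_ending_here = 8, max_so_far = 16
Position 5 (value 10): max_ending_here = 18, max_so_far = 18

Maximum subarray: [3, 10, 3, -8, 10]
Maximum sum: 18

The maximum subarray is [3, 10, 3, -8, 10] with sum 18. This subarray runs from index 1 to index 5.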